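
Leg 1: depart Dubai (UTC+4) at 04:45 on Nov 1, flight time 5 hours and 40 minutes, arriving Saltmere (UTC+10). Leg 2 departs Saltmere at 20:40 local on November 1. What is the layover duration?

4 hours 15 minutes

Convert departure to UTC: 04:45 − 4:00 = 00:45 UTC on Nov 1.
Add 5 hours 40 minutes flight time → 06:25 UTC.
Saltmere is UTC+10:00, so local arrival = 06:25 + 10:00 = 16:25 on Nov 1.
Layover = 20:40 − 16:25 = 4 hours 15 minutes.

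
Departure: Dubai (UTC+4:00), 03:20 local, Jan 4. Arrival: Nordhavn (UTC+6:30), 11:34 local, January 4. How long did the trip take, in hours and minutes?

Nordhavn is 2:30 ahead of Dubai.
Clock-face elapsed time (ignoring zones) is 8 hours 14 minutes.
Actual elapsed = 8 hours 14 minutes − 2:30 = 5 hours 44 minutes.

5 hours 44 minutes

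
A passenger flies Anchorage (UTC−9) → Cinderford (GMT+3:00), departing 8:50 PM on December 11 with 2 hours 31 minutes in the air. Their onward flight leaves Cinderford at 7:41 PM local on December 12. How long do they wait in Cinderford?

Convert departure to UTC: 8:50 PM + 9:00 = 5:50 AM UTC on Dec 12.
Add 2 hours 31 minutes flight time → 8:21 AM UTC.
Cinderford is UTC+3:00, so local arrival = 8:21 AM + 3:00 = 11:21 AM on Dec 12.
Layover = 7:41 PM − 11:21 AM = 8 hours 20 minutes.

8 hours 20 minutes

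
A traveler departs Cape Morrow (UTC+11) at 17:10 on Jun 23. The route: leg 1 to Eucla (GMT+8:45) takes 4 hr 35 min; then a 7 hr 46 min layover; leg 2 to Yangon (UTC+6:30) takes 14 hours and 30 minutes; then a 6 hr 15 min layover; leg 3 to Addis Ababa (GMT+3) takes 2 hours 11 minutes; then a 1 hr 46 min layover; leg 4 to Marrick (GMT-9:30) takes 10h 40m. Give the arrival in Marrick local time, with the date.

20:23 on June 24

Convert departure to UTC: 17:10 − 11:00 = 06:10 UTC on Jun 23.
Add 4 hours 35 minutes leg 1 → 10:45 UTC.
Add 7 hours and 46 minutes layover in Eucla → 18:31 UTC.
Add 14 hours and 30 minutes leg 2 → 09:01 UTC (Jun 24).
Add 6 hours 15 minutes layover in Yangon → 15:16 UTC.
Add 2 hours and 11 minutes leg 3 → 17:27 UTC.
Add 1 hour and 46 minutes layover in Addis Ababa → 19:13 UTC.
Add 10 hours and 40 minutes leg 4 → 05:53 UTC (Jun 25).
Marrick is UTC−9:30, so local arrival = 05:53 − 9:30 = 20:23 on Jun 24.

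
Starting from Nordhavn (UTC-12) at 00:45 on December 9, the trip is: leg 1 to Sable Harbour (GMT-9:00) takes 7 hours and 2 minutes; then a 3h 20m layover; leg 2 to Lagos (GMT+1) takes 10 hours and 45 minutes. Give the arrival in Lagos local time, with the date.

Convert departure to UTC: 00:45 + 12:00 = 12:45 UTC on Dec 9.
Add 7 hours and 2 minutes leg 1 → 19:47 UTC.
Add 3 hours and 20 minutes layover in Sable Harbour → 23:07 UTC.
Add 10 hours 45 minutes leg 2 → 09:52 UTC (Dec 10).
Lagos is UTC+1:00, so local arrival = 09:52 + 1:00 = 10:52 on Dec 10.

10:52 on December 10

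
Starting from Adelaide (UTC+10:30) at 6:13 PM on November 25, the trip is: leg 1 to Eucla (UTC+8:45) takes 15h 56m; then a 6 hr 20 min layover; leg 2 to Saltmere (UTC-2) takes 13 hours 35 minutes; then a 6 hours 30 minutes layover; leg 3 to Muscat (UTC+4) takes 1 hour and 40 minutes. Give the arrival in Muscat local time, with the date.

7:44 AM on Nov 27

Convert departure to UTC: 6:13 PM − 10:30 = 7:43 AM UTC on Nov 25.
Add 15 hours 56 minutes leg 1 → 11:39 PM UTC.
Add 6 hours and 20 minutes layover in Eucla → 5:59 AM UTC (Nov 26).
Add 13 hours and 35 minutes leg 2 → 7:34 PM UTC.
Add 6 hours 30 minutes layover in Saltmere → 2:04 AM UTC (Nov 27).
Add 1 hour and 40 minutes leg 3 → 3:44 AM UTC.
Muscat is UTC+4:00, so local arrival = 3:44 AM + 4:00 = 7:44 AM on Nov 27.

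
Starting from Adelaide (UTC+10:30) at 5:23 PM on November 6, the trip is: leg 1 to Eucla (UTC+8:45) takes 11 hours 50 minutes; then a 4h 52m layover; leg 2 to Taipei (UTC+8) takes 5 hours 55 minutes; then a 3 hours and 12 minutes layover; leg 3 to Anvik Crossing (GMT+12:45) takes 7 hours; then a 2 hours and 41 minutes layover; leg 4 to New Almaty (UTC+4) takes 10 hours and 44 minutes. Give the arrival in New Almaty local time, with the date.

Convert departure to UTC: 5:23 PM − 10:30 = 6:53 AM UTC on Nov 6.
Add 11 hours and 50 minutes leg 1 → 6:43 PM UTC.
Add 4 hours 52 minutes layover in Eucla → 11:35 PM UTC.
Add 5 hours and 55 minutes leg 2 → 5:30 AM UTC (Nov 7).
Add 3 hours 12 minutes layover in Taipei → 8:42 AM UTC.
Add 7 hours leg 3 → 3:42 PM UTC.
Add 2 hours and 41 minutes layover in Anvik Crossing → 6:23 PM UTC.
Add 10 hours and 44 minutes leg 4 → 5:07 AM UTC (Nov 8).
New Almaty is UTC+4:00, so local arrival = 5:07 AM + 4:00 = 9:07 AM on Nov 8.

9:07 AM on November 8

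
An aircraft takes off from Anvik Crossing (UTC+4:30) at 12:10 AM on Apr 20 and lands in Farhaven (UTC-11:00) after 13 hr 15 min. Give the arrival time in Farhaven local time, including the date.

9:55 PM on Apr 19

Convert departure to UTC: 12:10 AM − 4:30 = 7:40 PM UTC on Apr 19.
Add 13 hours and 15 minutes travel time → 8:55 AM UTC (Apr 20).
Farhaven is UTC−11:00, so local arrival = 8:55 AM − 11:00 = 9:55 PM on Apr 19.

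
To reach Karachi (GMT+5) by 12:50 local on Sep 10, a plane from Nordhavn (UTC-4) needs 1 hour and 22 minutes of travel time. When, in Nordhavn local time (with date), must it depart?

02:28 on Sep 10

Target arrival in UTC: 12:50 − 5:00 = 07:50 on Sep 10.
Subtract 1 hour and 22 minutes → departure 06:28 UTC on Sep 10.
Nordhavn is UTC−4:00: 06:28 − 4:00 = 02:28 on Sep 10.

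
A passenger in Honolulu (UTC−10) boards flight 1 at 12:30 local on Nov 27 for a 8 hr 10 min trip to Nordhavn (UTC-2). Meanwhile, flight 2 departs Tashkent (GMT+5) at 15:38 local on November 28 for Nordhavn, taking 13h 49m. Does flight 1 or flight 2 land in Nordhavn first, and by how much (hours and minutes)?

the first, by 17 hours 47 minutes

Flight 1 in UTC: 12:30 + 10:00 = 22:30 on Nov 27.
+8 hours 10 minutes → arrive 06:40 UTC on Nov 28.
Flight 2 in UTC: 15:38 − 5:00 = 10:38 on Nov 28.
+13 hours and 49 minutes → arrive 00:27 UTC on Nov 29.
Flight 1 lands earlier by 17 hours 47 minutes.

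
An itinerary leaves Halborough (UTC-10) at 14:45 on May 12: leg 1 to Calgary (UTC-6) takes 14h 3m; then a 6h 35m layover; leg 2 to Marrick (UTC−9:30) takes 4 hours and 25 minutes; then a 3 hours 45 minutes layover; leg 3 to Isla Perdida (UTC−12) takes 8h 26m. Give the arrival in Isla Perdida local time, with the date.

Convert departure to UTC: 14:45 + 10:00 = 00:45 UTC on May 13.
Add 14 hours and 3 minutes leg 1 → 14:48 UTC.
Add 6 hours and 35 minutes layover in Calgary → 21:23 UTC.
Add 4 hours and 25 minutes leg 2 → 01:48 UTC (May 14).
Add 3 hours and 45 minutes layover in Marrick → 05:33 UTC.
Add 8 hours and 26 minutes leg 3 → 13:59 UTC.
Isla Perdida is UTC−12:00, so local arrival = 13:59 − 12:00 = 01:59 on May 14.

01:59 on May 14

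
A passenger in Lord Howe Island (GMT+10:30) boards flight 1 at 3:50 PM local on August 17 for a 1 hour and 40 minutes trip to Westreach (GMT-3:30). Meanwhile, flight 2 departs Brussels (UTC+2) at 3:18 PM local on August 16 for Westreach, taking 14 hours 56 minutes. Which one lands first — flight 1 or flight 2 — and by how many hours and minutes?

the second, by 2 hours 46 minutes

Flight 1 in UTC: 3:50 PM − 10:30 = 5:20 AM on Aug 17.
+1 hour 40 minutes → arrive 7:00 AM UTC on Aug 17.
Flight 2 in UTC: 3:18 PM − 2:00 = 1:18 PM on Aug 16.
+14 hours and 56 minutes → arrive 4:14 AM UTC on Aug 17.
Flight 2 lands earlier by 2 hours 46 minutes.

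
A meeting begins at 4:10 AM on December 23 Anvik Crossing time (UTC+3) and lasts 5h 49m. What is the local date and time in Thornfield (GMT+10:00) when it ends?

Thornfield is 7:00 ahead of Anvik Crossing.
After 5 hours 49 minutes it is 9:59 AM in Anvik Crossing.
Shift by the zone difference: 9:59 AM + 7:00 = 4:59 PM on Dec 23 in Thornfield.

4:59 PM on December 23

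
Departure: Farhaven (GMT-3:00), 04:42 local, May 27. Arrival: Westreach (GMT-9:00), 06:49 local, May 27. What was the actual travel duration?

Departure in UTC: 04:42 + 3:00 = 07:42 on May 27.
Arrival in UTC: 06:49 + 9:00 = 15:49 on May 27.
Elapsed = 15:49 − 07:42 = 8 hours 7 minutes.

8 hours 7 minutes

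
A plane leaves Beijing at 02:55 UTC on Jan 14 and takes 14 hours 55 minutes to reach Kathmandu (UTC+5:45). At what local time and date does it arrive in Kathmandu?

23:35 on January 14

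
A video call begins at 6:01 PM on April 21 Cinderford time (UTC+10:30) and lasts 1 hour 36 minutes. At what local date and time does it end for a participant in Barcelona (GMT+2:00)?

Convert start to UTC: 6:01 PM − 10:30 = 7:31 AM UTC on Apr 21.
Add 1 hour and 36 minutes duration → 9:07 AM UTC.
Barcelona is UTC+2:00, so local end time = 9:07 AM + 2:00 = 11:07 AM on Apr 21.

11:07 AM on April 21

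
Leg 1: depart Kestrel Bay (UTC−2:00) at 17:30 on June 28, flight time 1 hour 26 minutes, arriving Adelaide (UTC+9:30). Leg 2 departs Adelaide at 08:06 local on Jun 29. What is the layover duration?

1 hour 40 minutes

Convert departure to UTC: 17:30 + 2:00 = 19:30 UTC on Jun 28.
Add 1 hour 26 minutes flight time → 20:56 UTC.
Adelaide is UTC+9:30, so local arrival = 20:56 + 9:30 = 06:26 on Jun 29.
Layover = 08:06 − 06:26 = 1 hour 40 minutes.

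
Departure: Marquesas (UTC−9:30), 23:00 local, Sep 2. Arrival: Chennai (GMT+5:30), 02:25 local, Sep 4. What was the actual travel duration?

12 hours 25 minutes

Departure in UTC: 23:00 + 9:30 = 08:30 on Sep 3.
Arrival in UTC: 02:25 − 5:30 = 20:55 on Sep 3.
Elapsed = 20:55 − 08:30 = 12 hours 25 minutes.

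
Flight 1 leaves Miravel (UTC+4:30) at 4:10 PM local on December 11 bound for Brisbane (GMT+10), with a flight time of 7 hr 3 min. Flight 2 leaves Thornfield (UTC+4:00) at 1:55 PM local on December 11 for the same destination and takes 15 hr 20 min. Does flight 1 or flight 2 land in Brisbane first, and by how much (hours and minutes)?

Flight 1 in UTC: 4:10 PM − 4:30 = 11:40 AM on Dec 11.
+7 hours 3 minutes → arrive 6:43 PM UTC on Dec 11.
Flight 2 in UTC: 1:55 PM − 4:00 = 9:55 AM on Dec 11.
+15 hours 20 minutes → arrive 1:15 AM UTC on Dec 12.
Flight 1 lands earlier by 6 hours 32 minutes.

the first, by 6 hours 32 minutes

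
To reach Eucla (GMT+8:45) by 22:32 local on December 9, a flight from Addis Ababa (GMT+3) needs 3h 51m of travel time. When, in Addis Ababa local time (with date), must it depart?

12:56 on December 9

Target arrival in UTC: 22:32 − 8:45 = 13:47 on Dec 9.
Subtract 3 hours 51 minutes → departure 09:56 UTC on Dec 9.
Addis Ababa is UTC+3:00: 09:56 + 3:00 = 12:56 on Dec 9.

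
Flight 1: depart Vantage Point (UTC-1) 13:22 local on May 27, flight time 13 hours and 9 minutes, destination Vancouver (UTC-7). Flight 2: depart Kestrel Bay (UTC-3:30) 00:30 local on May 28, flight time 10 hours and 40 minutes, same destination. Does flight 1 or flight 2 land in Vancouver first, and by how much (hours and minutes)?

Flight 1 in UTC: 13:22 + 1:00 = 14:22 on May 27.
+13 hours and 9 minutes → arrive 03:31 UTC on May 28.
Flight 2 in UTC: 00:30 + 3:30 = 04:00 on May 28.
+10 hours 40 minutes → arrive 14:40 UTC on May 28.
Flight 1 lands earlier by 11 hours 9 minutes.

the first, by 11 hours 9 minutes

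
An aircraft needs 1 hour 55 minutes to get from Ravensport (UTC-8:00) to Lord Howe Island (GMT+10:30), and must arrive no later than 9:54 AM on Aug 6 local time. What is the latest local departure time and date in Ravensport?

1:29 PM on August 5

Target arrival in UTC: 9:54 AM − 10:30 = 11:24 PM on Aug 5.
Subtract 1 hour 55 minutes → departure 9:29 PM UTC on Aug 5.
Ravensport is UTC−8:00: 9:29 PM − 8:00 = 1:29 PM on Aug 5.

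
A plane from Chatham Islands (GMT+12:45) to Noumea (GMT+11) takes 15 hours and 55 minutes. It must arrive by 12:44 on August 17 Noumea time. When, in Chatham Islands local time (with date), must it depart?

22:34 on Aug 16

Target arrival in UTC: 12:44 − 11:00 = 01:44 on Aug 17.
Subtract 15 hours and 55 minutes → departure 09:49 UTC on Aug 16.
Chatham Islands is UTC+12:45: 09:49 + 12:45 = 22:34 on Aug 16.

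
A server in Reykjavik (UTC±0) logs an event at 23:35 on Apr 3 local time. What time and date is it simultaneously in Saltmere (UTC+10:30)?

10:05 on April 4

Saltmere is 10:30 ahead of Reykjavik.
Shift by the zone difference: 23:35 + 10:30 = 10:05 on Apr 4 in Saltmere.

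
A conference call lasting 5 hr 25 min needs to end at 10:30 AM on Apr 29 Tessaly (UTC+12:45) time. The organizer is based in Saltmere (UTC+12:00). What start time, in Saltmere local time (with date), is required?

4:20 AM on April 29

Target end time in UTC: 10:30 AM − 12:45 = 9:45 PM on Apr 28.
Subtract 5 hours and 25 minutes → start 4:20 PM UTC on Apr 28.
Saltmere is UTC+12:00: 4:20 PM + 12:00 = 4:20 AM on Apr 29.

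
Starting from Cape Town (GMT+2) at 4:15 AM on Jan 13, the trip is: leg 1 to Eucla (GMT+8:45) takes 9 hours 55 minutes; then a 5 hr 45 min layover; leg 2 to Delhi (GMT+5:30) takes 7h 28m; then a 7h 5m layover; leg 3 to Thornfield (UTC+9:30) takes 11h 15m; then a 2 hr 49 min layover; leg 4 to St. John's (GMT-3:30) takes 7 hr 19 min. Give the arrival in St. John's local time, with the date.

2:21 AM on January 15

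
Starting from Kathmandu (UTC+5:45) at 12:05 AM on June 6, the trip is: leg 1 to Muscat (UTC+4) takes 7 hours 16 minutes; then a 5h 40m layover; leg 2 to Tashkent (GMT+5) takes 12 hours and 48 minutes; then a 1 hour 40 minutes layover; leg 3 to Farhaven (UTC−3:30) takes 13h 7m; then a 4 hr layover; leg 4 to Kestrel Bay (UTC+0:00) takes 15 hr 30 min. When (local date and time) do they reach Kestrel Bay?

6:21 AM on Jun 8

Convert departure to UTC: 12:05 AM − 5:45 = 6:20 PM UTC on Jun 5.
Add 7 hours 16 minutes leg 1 → 1:36 AM UTC (Jun 6).
Add 5 hours and 40 minutes layover in Muscat → 7:16 AM UTC.
Add 12 hours and 48 minutes leg 2 → 8:04 PM UTC.
Add 1 hour 40 minutes layover in Tashkent → 9:44 PM UTC.
Add 13 hours 7 minutes leg 3 → 10:51 AM UTC (Jun 7).
Add 4 hours layover in Farhaven → 2:51 PM UTC.
Add 15 hours 30 minutes leg 4 → 6:21 AM UTC (Jun 8).
Kestrel Bay is UTC+0, so local arrival is the same: 6:21 AM on Jun 8.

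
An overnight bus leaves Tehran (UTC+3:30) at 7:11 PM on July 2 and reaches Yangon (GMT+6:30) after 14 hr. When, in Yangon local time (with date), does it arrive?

Convert departure to UTC: 7:11 PM − 3:30 = 3:41 PM UTC on Jul 2.
Add 14 hours travel time → 5:41 AM UTC (Jul 3).
Yangon is UTC+6:30, so local arrival = 5:41 AM + 6:30 = 12:11 PM on Jul 3.

12:11 PM on July 3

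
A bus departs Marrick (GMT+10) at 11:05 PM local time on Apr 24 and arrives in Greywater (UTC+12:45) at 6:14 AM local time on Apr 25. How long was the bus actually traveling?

4 hours 24 minutes

Departure in UTC: 11:05 PM − 10:00 = 1:05 PM on Apr 24.
Arrival in UTC: 6:14 AM − 12:45 = 5:29 PM on Apr 24.
Elapsed = 5:29 PM − 1:05 PM = 4 hours 24 minutes.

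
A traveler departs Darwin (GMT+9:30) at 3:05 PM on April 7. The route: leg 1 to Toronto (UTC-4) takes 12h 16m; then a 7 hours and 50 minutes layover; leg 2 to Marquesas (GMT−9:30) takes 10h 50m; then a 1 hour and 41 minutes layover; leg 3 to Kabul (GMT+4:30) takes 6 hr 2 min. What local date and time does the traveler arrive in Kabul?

12:44 AM on April 9

Convert departure to UTC: 3:05 PM − 9:30 = 5:35 AM UTC on Apr 7.
Add 12 hours 16 minutes leg 1 → 5:51 PM UTC.
Add 7 hours and 50 minutes layover in Toronto → 1:41 AM UTC (Apr 8).
Add 10 hours and 50 minutes leg 2 → 12:31 PM UTC.
Add 1 hour 41 minutes layover in Marquesas → 2:12 PM UTC.
Add 6 hours 2 minutes leg 3 → 8:14 PM UTC.
Kabul is UTC+4:30, so local arrival = 8:14 PM + 4:30 = 12:44 AM on Apr 9.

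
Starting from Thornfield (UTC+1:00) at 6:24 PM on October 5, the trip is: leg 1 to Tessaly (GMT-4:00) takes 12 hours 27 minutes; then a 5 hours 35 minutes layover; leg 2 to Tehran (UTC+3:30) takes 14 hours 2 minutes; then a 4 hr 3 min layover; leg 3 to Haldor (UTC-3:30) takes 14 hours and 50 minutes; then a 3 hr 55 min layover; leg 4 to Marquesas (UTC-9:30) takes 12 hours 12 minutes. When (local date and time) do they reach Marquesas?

Convert departure to UTC: 6:24 PM − 1:00 = 5:24 PM UTC on Oct 5.
Add 12 hours 27 minutes leg 1 → 5:51 AM UTC (Oct 6).
Add 5 hours and 35 minutes layover in Tessaly → 11:26 AM UTC.
Add 14 hours and 2 minutes leg 2 → 1:28 AM UTC (Oct 7).
Add 4 hours and 3 minutes layover in Tehran → 5:31 AM UTC.
Add 14 hours and 50 minutes leg 3 → 8:21 PM UTC.
Add 3 hours and 55 minutes layover in Haldor → 12:16 AM UTC (Oct 8).
Add 12 hours and 12 minutes leg 4 → 12:28 PM UTC.
Marquesas is UTC−9:30, so local arrival = 12:28 PM − 9:30 = 2:58 AM on Oct 8.

2:58 AM on October 8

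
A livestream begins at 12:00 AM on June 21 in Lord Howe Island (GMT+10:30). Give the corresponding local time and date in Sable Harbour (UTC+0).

1:30 PM on Jun 20

In UTC: 12:00 AM − 10:30 = 1:30 PM on Jun 20.
Sable Harbour is UTC+0, so it is 1:30 PM on Jun 20.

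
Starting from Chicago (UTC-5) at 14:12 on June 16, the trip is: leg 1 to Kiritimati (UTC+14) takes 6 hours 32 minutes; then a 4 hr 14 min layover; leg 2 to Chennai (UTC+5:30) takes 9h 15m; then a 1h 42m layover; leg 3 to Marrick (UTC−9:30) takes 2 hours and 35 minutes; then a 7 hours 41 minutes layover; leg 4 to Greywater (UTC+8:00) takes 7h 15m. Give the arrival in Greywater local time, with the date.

Convert departure to UTC: 14:12 + 5:00 = 19:12 UTC on Jun 16.
Add 6 hours and 32 minutes leg 1 → 01:44 UTC (Jun 17).
Add 4 hours 14 minutes layover in Kiritimati → 05:58 UTC.
Add 9 hours 15 minutes leg 2 → 15:13 UTC.
Add 1 hour and 42 minutes layover in Chennai → 16:55 UTC.
Add 2 hours and 35 minutes leg 3 → 19:30 UTC.
Add 7 hours 41 minutes layover in Marrick → 03:11 UTC (Jun 18).
Add 7 hours and 15 minutes leg 4 → 10:26 UTC.
Greywater is UTC+8:00, so local arrival = 10:26 + 8:00 = 18:26 on Jun 18.

18:26 on June 18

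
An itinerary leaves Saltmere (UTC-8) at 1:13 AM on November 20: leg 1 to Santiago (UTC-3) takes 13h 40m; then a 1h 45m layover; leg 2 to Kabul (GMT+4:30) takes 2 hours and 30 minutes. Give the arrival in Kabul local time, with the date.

7:38 AM on November 21

Convert departure to UTC: 1:13 AM + 8:00 = 9:13 AM UTC on Nov 20.
Add 13 hours 40 minutes leg 1 → 10:53 PM UTC.
Add 1 hour 45 minutes layover in Santiago → 12:38 AM UTC (Nov 21).
Add 2 hours 30 minutes leg 2 → 3:08 AM UTC.
Kabul is UTC+4:30, so local arrival = 3:08 AM + 4:30 = 7:38 AM on Nov 21.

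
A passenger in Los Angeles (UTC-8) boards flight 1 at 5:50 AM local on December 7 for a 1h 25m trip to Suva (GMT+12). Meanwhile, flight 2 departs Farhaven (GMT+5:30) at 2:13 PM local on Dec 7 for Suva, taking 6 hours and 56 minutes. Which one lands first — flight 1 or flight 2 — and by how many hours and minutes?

the first, by 24 minutes

Flight 1 in UTC: 5:50 AM + 8:00 = 1:50 PM on Dec 7.
+1 hour and 25 minutes → arrive 3:15 PM UTC on Dec 7.
Flight 2 in UTC: 2:13 PM − 5:30 = 8:43 AM on Dec 7.
+6 hours and 56 minutes → arrive 3:39 PM UTC on Dec 7.
Flight 1 lands earlier by 24 minutes.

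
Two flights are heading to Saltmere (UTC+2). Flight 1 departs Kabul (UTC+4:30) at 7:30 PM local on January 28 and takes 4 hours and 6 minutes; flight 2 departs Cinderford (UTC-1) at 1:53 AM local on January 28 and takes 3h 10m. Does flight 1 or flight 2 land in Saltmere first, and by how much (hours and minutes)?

the second, by 13 hours 3 minutes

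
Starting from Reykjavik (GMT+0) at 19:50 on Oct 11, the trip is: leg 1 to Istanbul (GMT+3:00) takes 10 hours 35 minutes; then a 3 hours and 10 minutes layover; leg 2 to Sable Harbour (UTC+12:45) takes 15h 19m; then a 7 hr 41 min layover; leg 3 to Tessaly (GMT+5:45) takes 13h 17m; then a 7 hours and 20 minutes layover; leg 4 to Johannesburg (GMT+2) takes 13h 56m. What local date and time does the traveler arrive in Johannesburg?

Reykjavik is at UTC+0, so departure is already 19:50 UTC on Oct 11.
Add 10 hours and 35 minutes leg 1 → 06:25 UTC (Oct 12).
Add 3 hours and 10 minutes layover in Istanbul → 09:35 UTC.
Add 15 hours and 19 minutes leg 2 → 00:54 UTC (Oct 13).
Add 7 hours 41 minutes layover in Sable Harbour → 08:35 UTC.
Add 13 hours 17 minutes leg 3 → 21:52 UTC.
Add 7 hours and 20 minutes layover in Tessaly → 05:12 UTC (Oct 14).
Add 13 hours 56 minutes leg 4 → 19:08 UTC.
Johannesburg is UTC+2:00, so local arrival = 19:08 + 2:00 = 21:08 on Oct 14.

21:08 on October 14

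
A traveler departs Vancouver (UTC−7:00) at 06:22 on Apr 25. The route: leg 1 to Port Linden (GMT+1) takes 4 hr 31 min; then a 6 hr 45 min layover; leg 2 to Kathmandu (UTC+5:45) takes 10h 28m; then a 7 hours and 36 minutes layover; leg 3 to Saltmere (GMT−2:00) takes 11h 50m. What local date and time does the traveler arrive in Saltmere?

04:32 on Apr 27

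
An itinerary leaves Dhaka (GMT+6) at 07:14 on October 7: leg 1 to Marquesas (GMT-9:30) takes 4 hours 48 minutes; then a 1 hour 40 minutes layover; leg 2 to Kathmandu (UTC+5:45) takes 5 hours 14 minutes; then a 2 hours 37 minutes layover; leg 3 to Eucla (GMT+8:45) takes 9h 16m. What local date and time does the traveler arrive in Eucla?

Convert departure to UTC: 07:14 − 6:00 = 01:14 UTC on Oct 7.
Add 4 hours 48 minutes leg 1 → 06:02 UTC.
Add 1 hour 40 minutes layover in Marquesas → 07:42 UTC.
Add 5 hours 14 minutes leg 2 → 12:56 UTC.
Add 2 hours and 37 minutes layover in Kathmandu → 15:33 UTC.
Add 9 hours and 16 minutes leg 3 → 00:49 UTC (Oct 8).
Eucla is UTC+8:45, so local arrival = 00:49 + 8:45 = 09:34 on Oct 8.

09:34 on Oct 8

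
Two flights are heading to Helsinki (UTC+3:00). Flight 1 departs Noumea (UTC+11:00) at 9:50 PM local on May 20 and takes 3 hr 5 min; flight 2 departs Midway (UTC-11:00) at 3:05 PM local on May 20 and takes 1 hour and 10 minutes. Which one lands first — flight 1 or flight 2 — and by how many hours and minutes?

the first, by 13 hours 20 minutes

Flight 1 in UTC: 9:50 PM − 11:00 = 10:50 AM on May 20.
+3 hours 5 minutes → arrive 1:55 PM UTC on May 20.
Flight 2 in UTC: 3:05 PM + 11:00 = 2:05 AM on May 21.
+1 hour 10 minutes → arrive 3:15 AM UTC on May 21.
Flight 1 lands earlier by 13 hours 20 minutes.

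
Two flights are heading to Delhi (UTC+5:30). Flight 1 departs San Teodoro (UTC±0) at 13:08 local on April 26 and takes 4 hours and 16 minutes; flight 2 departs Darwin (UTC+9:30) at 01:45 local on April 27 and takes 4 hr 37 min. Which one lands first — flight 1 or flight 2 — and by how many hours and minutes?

Flight 1 departs at 13:08 UTC (Apr 26).
+4 hours and 16 minutes → arrive 17:24 UTC on Apr 26.
Flight 2 in UTC: 01:45 − 9:30 = 16:15 on Apr 26.
+4 hours 37 minutes → arrive 20:52 UTC on Apr 26.
Flight 1 lands earlier by 3 hours 28 minutes.

the first, by 3 hours 28 minutes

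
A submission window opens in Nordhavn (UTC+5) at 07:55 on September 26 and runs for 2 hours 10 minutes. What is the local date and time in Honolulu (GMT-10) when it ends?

Convert start to UTC: 07:55 − 5:00 = 02:55 UTC on Sep 26.
Add 2 hours and 10 minutes duration → 05:05 UTC.
Honolulu is UTC−10:00, so local end time = 05:05 − 10:00 = 19:05 on Sep 25.

19:05 on Sep 25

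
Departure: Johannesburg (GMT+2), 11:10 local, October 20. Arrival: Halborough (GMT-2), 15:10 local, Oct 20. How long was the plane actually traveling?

Departure in UTC: 11:10 − 2:00 = 09:10 on Oct 20.
Arrival in UTC: 15:10 + 2:00 = 17:10 on Oct 20.
Elapsed = 17:10 − 09:10 = 8 hours.

8 hours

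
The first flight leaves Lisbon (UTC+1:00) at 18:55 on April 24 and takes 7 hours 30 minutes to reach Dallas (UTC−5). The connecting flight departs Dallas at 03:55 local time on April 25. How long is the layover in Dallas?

7 hours 30 minutes

Convert departure to UTC: 18:55 − 1:00 = 17:55 UTC on Apr 24.
Add 7 hours 30 minutes flight time → 01:25 UTC (Apr 25).
Dallas is UTC−5:00, so local arrival = 01:25 − 5:00 = 20:25 on Apr 24.
Layover = 03:55 − 20:25 (+1 day) = 7 hours 30 minutes.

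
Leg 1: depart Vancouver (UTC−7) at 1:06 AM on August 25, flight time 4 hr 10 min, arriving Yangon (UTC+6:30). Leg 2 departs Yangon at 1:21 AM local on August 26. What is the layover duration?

Convert departure to UTC: 1:06 AM + 7:00 = 8:06 AM UTC on Aug 25.
Add 4 hours and 10 minutes flight time → 12:16 PM UTC.
Yangon is UTC+6:30, so local arrival = 12:16 PM + 6:30 = 6:46 PM on Aug 25.
Layover = 1:21 AM − 6:46 PM (+1 day) = 6 hours 35 minutes.

6 hours 35 minutes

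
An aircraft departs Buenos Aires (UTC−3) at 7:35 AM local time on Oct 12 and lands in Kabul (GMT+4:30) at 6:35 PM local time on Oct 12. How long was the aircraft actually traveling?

3 hours 30 minutes

Departure in UTC: 7:35 AM + 3:00 = 10:35 AM on Oct 12.
Arrival in UTC: 6:35 PM − 4:30 = 2:05 PM on Oct 12.
Elapsed = 2:05 PM − 10:35 AM = 3 hours 30 minutes.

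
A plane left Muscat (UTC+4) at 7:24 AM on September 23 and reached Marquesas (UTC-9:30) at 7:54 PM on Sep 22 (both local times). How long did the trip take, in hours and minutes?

Departure in UTC: 7:24 AM − 4:00 = 3:24 AM on Sep 23.
Arrival in UTC: 7:54 PM + 9:30 = 5:24 AM on Sep 23.
Elapsed = 5:24 AM − 3:24 AM = 2 hours.

2 hours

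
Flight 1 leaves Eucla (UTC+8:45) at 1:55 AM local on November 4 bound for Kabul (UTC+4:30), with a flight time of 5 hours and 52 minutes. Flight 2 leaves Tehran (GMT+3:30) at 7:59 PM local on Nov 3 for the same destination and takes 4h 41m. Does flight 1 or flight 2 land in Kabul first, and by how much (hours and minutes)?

Flight 1 in UTC: 1:55 AM − 8:45 = 5:10 PM on Nov 3.
+5 hours and 52 minutes → arrive 11:02 PM UTC on Nov 3.
Flight 2 in UTC: 7:59 PM − 3:30 = 4:29 PM on Nov 3.
+4 hours and 41 minutes → arrive 9:10 PM UTC on Nov 3.
Flight 2 lands earlier by 1 hour 52 minutes.

the second, by 1 hour 52 minutes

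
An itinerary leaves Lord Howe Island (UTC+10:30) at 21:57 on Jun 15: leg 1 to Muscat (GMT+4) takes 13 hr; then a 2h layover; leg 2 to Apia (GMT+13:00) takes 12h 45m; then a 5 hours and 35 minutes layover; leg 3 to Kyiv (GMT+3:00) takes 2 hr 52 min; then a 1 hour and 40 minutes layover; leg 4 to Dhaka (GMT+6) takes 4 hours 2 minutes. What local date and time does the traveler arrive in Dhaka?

11:21 on Jun 17

Convert departure to UTC: 21:57 − 10:30 = 11:27 UTC on Jun 15.
Add 13 hours leg 1 → 00:27 UTC (Jun 16).
Add 2 hours layover in Muscat → 02:27 UTC.
Add 12 hours 45 minutes leg 2 → 15:12 UTC.
Add 5 hours 35 minutes layover in Apia → 20:47 UTC.
Add 2 hours 52 minutes leg 3 → 23:39 UTC.
Add 1 hour 40 minutes layover in Kyiv → 01:19 UTC (Jun 17).
Add 4 hours 2 minutes leg 4 → 05:21 UTC.
Dhaka is UTC+6:00, so local arrival = 05:21 + 6:00 = 11:21 on Jun 17.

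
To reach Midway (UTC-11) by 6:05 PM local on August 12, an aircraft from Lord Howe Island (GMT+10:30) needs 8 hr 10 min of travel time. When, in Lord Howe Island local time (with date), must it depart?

Target arrival in UTC: 6:05 PM + 11:00 = 5:05 AM on Aug 13.
Subtract 8 hours and 10 minutes → departure 8:55 PM UTC on Aug 12.
Lord Howe Island is UTC+10:30: 8:55 PM + 10:30 = 7:25 AM on Aug 13.

7:25 AM on Aug 13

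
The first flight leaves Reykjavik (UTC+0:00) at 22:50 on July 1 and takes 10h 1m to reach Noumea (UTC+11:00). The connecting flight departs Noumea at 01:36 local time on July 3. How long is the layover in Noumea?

Reykjavik is at UTC+0, so departure is already 22:50 UTC on Jul 1.
Add 10 hours and 1 minute flight time → 08:51 UTC (Jul 2).
Noumea is UTC+11:00, so local arrival = 08:51 + 11:00 = 19:51 on Jul 2.
Layover = 01:36 − 19:51 (+1 day) = 5 hours 45 minutes.

5 hours 45 minutes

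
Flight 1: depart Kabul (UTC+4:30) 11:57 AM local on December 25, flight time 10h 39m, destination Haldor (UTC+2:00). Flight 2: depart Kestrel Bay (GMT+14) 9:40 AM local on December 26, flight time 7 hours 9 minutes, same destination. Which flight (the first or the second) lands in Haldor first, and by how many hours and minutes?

Flight 1 in UTC: 11:57 AM − 4:30 = 7:27 AM on Dec 25.
+10 hours and 39 minutes → arrive 6:06 PM UTC on Dec 25.
Flight 2 in UTC: 9:40 AM − 14:00 = 7:40 PM on Dec 25.
+7 hours and 9 minutes → arrive 2:49 AM UTC on Dec 26.
Flight 1 lands earlier by 8 hours 43 minutes.

the first, by 8 hours 43 minutes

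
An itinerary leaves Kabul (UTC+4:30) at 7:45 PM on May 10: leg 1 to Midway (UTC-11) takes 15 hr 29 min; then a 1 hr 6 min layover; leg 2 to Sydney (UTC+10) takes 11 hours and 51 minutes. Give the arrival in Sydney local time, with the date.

5:41 AM on May 12

Convert departure to UTC: 7:45 PM − 4:30 = 3:15 PM UTC on May 10.
Add 15 hours 29 minutes leg 1 → 6:44 AM UTC (May 11).
Add 1 hour 6 minutes layover in Midway → 7:50 AM UTC.
Add 11 hours and 51 minutes leg 2 → 7:41 PM UTC.
Sydney is UTC+10:00, so local arrival = 7:41 PM + 10:00 = 5:41 AM on May 12.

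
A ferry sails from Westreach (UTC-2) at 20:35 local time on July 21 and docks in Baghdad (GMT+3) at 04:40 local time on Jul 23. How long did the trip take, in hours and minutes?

Baghdad is 5:00 ahead of Westreach.
Clock-face elapsed time (ignoring zones) is 32 hours 5 minutes.
Actual elapsed = 32 hours 5 minutes − 5:00 = 27 hours 5 minutes.

27 hours 5 minutes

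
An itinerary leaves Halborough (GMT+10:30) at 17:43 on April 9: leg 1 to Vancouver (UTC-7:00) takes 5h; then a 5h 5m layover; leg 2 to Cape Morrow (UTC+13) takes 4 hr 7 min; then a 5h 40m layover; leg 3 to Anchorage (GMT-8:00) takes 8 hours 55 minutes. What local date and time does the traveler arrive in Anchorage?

Convert departure to UTC: 17:43 − 10:30 = 07:13 UTC on Apr 9.
Add 5 hours leg 1 → 12:13 UTC.
Add 5 hours and 5 minutes layover in Vancouver → 17:18 UTC.
Add 4 hours 7 minutes leg 2 → 21:25 UTC.
Add 5 hours and 40 minutes layover in Cape Morrow → 03:05 UTC (Apr 10).
Add 8 hours and 55 minutes leg 3 → 12:00 UTC.
Anchorage is UTC−8:00, so local arrival = 12:00 − 8:00 = 04:00 on Apr 10.

04:00 on April 10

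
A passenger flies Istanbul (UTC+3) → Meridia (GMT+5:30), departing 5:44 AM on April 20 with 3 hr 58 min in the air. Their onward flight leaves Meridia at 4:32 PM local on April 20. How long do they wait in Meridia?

4 hours 20 minutes

Convert departure to UTC: 5:44 AM − 3:00 = 2:44 AM UTC on Apr 20.
Add 3 hours and 58 minutes flight time → 6:42 AM UTC.
Meridia is UTC+5:30, so local arrival = 6:42 AM + 5:30 = 12:12 PM on Apr 20.
Layover = 4:32 PM − 12:12 PM = 4 hours 20 minutes.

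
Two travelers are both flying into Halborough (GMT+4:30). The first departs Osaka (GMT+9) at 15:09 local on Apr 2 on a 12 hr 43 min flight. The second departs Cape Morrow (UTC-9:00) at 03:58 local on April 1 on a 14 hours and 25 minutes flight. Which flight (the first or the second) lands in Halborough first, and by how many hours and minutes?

the second, by 15 hours 29 minutes

Flight 1 in UTC: 15:09 − 9:00 = 06:09 on Apr 2.
+12 hours and 43 minutes → arrive 18:52 UTC on Apr 2.
Flight 2 in UTC: 03:58 + 9:00 = 12:58 on Apr 1.
+14 hours 25 minutes → arrive 03:23 UTC on Apr 2.
Flight 2 lands earlier by 15 hours 29 minutes.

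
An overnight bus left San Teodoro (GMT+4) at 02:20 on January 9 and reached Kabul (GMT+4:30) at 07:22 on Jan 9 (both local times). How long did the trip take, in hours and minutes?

4 hours 32 minutes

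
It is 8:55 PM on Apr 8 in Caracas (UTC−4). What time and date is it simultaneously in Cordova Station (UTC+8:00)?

In UTC: 8:55 PM + 4:00 = 12:55 AM on Apr 9.
Cordova Station is UTC+8:00: 12:55 AM + 8:00 = 8:55 AM on Apr 9.

8:55 AM on April 9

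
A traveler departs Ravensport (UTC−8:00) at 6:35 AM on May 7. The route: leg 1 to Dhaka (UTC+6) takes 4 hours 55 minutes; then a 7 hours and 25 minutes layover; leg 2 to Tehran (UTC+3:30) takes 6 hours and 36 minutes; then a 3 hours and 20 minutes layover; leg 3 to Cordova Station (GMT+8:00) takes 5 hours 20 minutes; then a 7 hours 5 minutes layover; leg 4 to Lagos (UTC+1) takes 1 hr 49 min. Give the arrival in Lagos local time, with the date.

Convert departure to UTC: 6:35 AM + 8:00 = 2:35 PM UTC on May 7.
Add 4 hours and 55 minutes leg 1 → 7:30 PM UTC.
Add 7 hours 25 minutes layover in Dhaka → 2:55 AM UTC (May 8).
Add 6 hours 36 minutes leg 2 → 9:31 AM UTC.
Add 3 hours and 20 minutes layover in Tehran → 12:51 PM UTC.
Add 5 hours and 20 minutes leg 3 → 6:11 PM UTC.
Add 7 hours and 5 minutes layover in Cordova Station → 1:16 AM UTC (May 9).
Add 1 hour 49 minutes leg 4 → 3:05 AM UTC.
Lagos is UTC+1:00, so local arrival = 3:05 AM + 1:00 = 4:05 AM on May 9.

4:05 AM on May 9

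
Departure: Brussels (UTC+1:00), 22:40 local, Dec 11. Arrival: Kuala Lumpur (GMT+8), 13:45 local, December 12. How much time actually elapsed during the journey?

Kuala Lumpur is 7:00 ahead of Brussels.
Clock-face elapsed time (ignoring zones) is 15 hours 5 minutes.
Actual elapsed = 15 hours 5 minutes − 7:00 = 8 hours 5 minutes.

8 hours 5 minutes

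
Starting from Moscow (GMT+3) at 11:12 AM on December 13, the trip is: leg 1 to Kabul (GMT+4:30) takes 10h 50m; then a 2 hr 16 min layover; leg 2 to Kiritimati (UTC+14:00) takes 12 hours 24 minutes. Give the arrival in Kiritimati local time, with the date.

Convert departure to UTC: 11:12 AM − 3:00 = 8:12 AM UTC on Dec 13.
Add 10 hours 50 minutes leg 1 → 7:02 PM UTC.
Add 2 hours 16 minutes layover in Kabul → 9:18 PM UTC.
Add 12 hours 24 minutes leg 2 → 9:42 AM UTC (Dec 14).
Kiritimati is UTC+14:00, so local arrival = 9:42 AM + 14:00 = 11:42 PM on Dec 14.

11:42 PM on Dec 14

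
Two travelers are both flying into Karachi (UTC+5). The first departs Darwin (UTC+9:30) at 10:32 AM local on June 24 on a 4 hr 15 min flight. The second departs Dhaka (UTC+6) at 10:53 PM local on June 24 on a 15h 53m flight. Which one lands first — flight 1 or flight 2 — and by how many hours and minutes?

the first, by 27 hours 29 minutes

Flight 1 in UTC: 10:32 AM − 9:30 = 1:02 AM on Jun 24.
+4 hours 15 minutes → arrive 5:17 AM UTC on Jun 24.
Flight 2 in UTC: 10:53 PM − 6:00 = 4:53 PM on Jun 24.
+15 hours and 53 minutes → arrive 8:46 AM UTC on Jun 25.
Flight 1 lands earlier by 27 hours 29 minutes.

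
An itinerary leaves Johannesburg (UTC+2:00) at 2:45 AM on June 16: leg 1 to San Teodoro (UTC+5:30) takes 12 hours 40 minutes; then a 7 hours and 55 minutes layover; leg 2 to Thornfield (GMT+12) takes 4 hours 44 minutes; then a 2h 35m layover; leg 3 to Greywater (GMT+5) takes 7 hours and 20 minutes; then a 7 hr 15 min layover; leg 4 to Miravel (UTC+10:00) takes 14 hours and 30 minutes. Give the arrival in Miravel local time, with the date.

7:44 PM on June 18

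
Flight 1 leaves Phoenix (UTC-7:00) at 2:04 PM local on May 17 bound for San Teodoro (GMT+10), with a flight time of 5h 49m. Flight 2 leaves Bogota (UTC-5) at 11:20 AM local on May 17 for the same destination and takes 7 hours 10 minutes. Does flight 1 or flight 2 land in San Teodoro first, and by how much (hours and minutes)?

the second, by 3 hours 23 minutes

Flight 1 in UTC: 2:04 PM + 7:00 = 9:04 PM on May 17.
+5 hours 49 minutes → arrive 2:53 AM UTC on May 18.
Flight 2 in UTC: 11:20 AM + 5:00 = 4:20 PM on May 17.
+7 hours and 10 minutes → arrive 11:30 PM UTC on May 17.
Flight 2 lands earlier by 3 hours 23 minutes.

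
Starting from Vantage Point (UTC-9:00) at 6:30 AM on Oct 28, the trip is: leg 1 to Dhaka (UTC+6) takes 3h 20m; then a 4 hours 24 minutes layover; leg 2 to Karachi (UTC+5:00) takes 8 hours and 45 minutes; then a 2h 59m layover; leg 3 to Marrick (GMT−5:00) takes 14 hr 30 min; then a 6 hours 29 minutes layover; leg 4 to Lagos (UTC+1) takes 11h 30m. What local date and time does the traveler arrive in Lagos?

Convert departure to UTC: 6:30 AM + 9:00 = 3:30 PM UTC on Oct 28.
Add 3 hours and 20 minutes leg 1 → 6:50 PM UTC.
Add 4 hours 24 minutes layover in Dhaka → 11:14 PM UTC.
Add 8 hours and 45 minutes leg 2 → 7:59 AM UTC (Oct 29).
Add 2 hours 59 minutes layover in Karachi → 10:58 AM UTC.
Add 14 hours 30 minutes leg 3 → 1:28 AM UTC (Oct 30).
Add 6 hours and 29 minutes layover in Marrick → 7:57 AM UTC.
Add 11 hours 30 minutes leg 4 → 7:27 PM UTC.
Lagos is UTC+1:00, so local arrival = 7:27 PM + 1:00 = 8:27 PM on Oct 30.

8:27 PM on October 30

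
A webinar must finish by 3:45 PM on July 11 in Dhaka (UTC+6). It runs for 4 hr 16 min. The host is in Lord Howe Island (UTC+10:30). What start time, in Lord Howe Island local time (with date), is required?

Target end time in UTC: 3:45 PM − 6:00 = 9:45 AM on Jul 11.
Subtract 4 hours 16 minutes → start 5:29 AM UTC on Jul 11.
Lord Howe Island is UTC+10:30: 5:29 AM + 10:30 = 3:59 PM on Jul 11.

3:59 PM on July 11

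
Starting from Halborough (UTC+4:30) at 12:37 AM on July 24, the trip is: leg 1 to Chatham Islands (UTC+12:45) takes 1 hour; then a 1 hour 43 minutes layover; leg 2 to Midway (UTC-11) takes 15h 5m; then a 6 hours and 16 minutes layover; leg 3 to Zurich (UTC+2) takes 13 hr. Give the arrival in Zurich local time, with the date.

11:11 AM on Jul 25

Convert departure to UTC: 12:37 AM − 4:30 = 8:07 PM UTC on Jul 23.
Add 1 hour leg 1 → 9:07 PM UTC.
Add 1 hour 43 minutes layover in Chatham Islands → 10:50 PM UTC.
Add 15 hours and 5 minutes leg 2 → 1:55 PM UTC (Jul 24).
Add 6 hours 16 minutes layover in Midway → 8:11 PM UTC.
Add 13 hours leg 3 → 9:11 AM UTC (Jul 25).
Zurich is UTC+2:00, so local arrival = 9:11 AM + 2:00 = 11:11 AM on Jul 25.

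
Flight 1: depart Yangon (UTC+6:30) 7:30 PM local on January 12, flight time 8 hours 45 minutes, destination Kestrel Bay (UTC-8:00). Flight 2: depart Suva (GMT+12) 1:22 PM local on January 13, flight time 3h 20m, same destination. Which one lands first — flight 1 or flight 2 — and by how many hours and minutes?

Flight 1 in UTC: 7:30 PM − 6:30 = 1:00 PM on Jan 12.
+8 hours 45 minutes → arrive 9:45 PM UTC on Jan 12.
Flight 2 in UTC: 1:22 PM − 12:00 = 1:22 AM on Jan 13.
+3 hours 20 minutes → arrive 4:42 AM UTC on Jan 13.
Flight 1 lands earlier by 6 hours 57 minutes.

the first, by 6 hours 57 minutes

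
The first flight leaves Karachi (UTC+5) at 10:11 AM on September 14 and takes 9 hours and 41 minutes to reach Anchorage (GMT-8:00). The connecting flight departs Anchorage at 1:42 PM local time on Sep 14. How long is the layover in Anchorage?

Convert departure to UTC: 10:11 AM − 5:00 = 5:11 AM UTC on Sep 14.
Add 9 hours 41 minutes flight time → 2:52 PM UTC.
Anchorage is UTC−8:00, so local arrival = 2:52 PM − 8:00 = 6:52 AM on Sep 14.
Layover = 1:42 PM − 6:52 AM = 6 hours 50 minutes.

6 hours 50 minutes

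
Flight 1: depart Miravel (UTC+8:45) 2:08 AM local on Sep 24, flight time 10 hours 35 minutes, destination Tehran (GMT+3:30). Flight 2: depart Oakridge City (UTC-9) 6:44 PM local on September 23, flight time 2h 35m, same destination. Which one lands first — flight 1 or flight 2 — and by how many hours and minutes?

the first, by 2 hours 21 minutes

Flight 1 in UTC: 2:08 AM − 8:45 = 5:23 PM on Sep 23.
+10 hours and 35 minutes → arrive 3:58 AM UTC on Sep 24.
Flight 2 in UTC: 6:44 PM + 9:00 = 3:44 AM on Sep 24.
+2 hours 35 minutes → arrive 6:19 AM UTC on Sep 24.
Flight 1 lands earlier by 2 hours 21 minutes.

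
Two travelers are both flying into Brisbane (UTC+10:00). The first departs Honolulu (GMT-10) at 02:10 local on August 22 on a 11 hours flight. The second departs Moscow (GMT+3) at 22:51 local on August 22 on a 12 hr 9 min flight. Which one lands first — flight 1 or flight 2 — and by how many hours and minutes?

the first, by 8 hours 50 minutes

Flight 1 in UTC: 02:10 + 10:00 = 12:10 on Aug 22.
+11 hours → arrive 23:10 UTC on Aug 22.
Flight 2 in UTC: 22:51 − 3:00 = 19:51 on Aug 22.
+12 hours 9 minutes → arrive 08:00 UTC on Aug 23.
Flight 1 lands earlier by 8 hours 50 minutes.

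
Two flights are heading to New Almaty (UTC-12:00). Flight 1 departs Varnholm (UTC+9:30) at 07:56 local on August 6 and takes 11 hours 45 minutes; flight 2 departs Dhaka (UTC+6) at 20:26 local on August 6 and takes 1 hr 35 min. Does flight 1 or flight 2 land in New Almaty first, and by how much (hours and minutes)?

the first, by 5 hours 50 minutes

Flight 1 in UTC: 07:56 − 9:30 = 22:26 on Aug 5.
+11 hours and 45 minutes → arrive 10:11 UTC on Aug 6.
Flight 2 in UTC: 20:26 − 6:00 = 14:26 on Aug 6.
+1 hour 35 minutes → arrive 16:01 UTC on Aug 6.
Flight 1 lands earlier by 5 hours 50 minutes.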